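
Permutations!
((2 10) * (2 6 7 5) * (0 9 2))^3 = ((0 9 2 10 6 7 5))^3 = (0 10 5 2 7 9 6)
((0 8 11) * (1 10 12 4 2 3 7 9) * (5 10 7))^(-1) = (0 11 8)(1 9 7)(2 4 12 10 5 3)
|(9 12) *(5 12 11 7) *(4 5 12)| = 4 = |(4 5)(7 12 9 11)|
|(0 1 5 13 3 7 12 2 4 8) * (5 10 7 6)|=|(0 1 10 7 12 2 4 8)(3 6 5 13)|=8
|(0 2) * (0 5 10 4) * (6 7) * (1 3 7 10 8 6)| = |(0 2 5 8 6 10 4)(1 3 7)| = 21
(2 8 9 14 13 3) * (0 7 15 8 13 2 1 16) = (0 7 15 8 9 14 2 13 3 1 16) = [7, 16, 13, 1, 4, 5, 6, 15, 9, 14, 10, 11, 12, 3, 2, 8, 0]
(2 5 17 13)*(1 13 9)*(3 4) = (1 13 2 5 17 9)(3 4) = [0, 13, 5, 4, 3, 17, 6, 7, 8, 1, 10, 11, 12, 2, 14, 15, 16, 9]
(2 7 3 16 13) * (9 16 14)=(2 7 3 14 9 16 13)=[0, 1, 7, 14, 4, 5, 6, 3, 8, 16, 10, 11, 12, 2, 9, 15, 13]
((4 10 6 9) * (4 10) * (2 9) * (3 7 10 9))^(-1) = ((2 3 7 10 6))^(-1) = (2 6 10 7 3)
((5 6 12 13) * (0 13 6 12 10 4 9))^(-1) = (0 9 4 10 6 12 5 13)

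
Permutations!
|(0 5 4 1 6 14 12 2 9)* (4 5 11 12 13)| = 5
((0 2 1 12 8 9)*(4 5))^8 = ((0 2 1 12 8 9)(4 5))^8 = (0 1 8)(2 12 9)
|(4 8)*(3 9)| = 2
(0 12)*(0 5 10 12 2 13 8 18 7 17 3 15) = (0 2 13 8 18 7 17 3 15)(5 10 12) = [2, 1, 13, 15, 4, 10, 6, 17, 18, 9, 12, 11, 5, 8, 14, 0, 16, 3, 7]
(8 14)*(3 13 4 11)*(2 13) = (2 13 4 11 3)(8 14) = [0, 1, 13, 2, 11, 5, 6, 7, 14, 9, 10, 3, 12, 4, 8]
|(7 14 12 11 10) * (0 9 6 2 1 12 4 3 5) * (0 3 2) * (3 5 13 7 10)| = 9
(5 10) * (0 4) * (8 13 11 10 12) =(0 4)(5 12 8 13 11 10) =[4, 1, 2, 3, 0, 12, 6, 7, 13, 9, 5, 10, 8, 11]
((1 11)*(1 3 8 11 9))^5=(1 9)(3 11 8)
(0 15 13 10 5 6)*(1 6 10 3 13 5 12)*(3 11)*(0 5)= (0 15)(1 6 5 10 12)(3 13 11)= [15, 6, 2, 13, 4, 10, 5, 7, 8, 9, 12, 3, 1, 11, 14, 0]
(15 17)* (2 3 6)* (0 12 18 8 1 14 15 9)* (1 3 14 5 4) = (0 12 18 8 3 6 2 14 15 17 9)(1 5 4) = [12, 5, 14, 6, 1, 4, 2, 7, 3, 0, 10, 11, 18, 13, 15, 17, 16, 9, 8]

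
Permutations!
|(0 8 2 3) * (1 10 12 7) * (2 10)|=8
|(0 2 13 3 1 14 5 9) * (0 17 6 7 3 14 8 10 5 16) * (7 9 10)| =60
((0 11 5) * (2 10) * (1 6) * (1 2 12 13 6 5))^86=((0 11 1 5)(2 10 12 13 6))^86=(0 1)(2 10 12 13 6)(5 11)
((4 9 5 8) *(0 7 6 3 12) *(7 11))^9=(0 6)(3 11)(4 9 5 8)(7 12)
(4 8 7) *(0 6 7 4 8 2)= (0 6 7 8 4 2)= [6, 1, 0, 3, 2, 5, 7, 8, 4]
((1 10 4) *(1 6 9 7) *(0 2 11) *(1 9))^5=((0 2 11)(1 10 4 6)(7 9))^5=(0 11 2)(1 10 4 6)(7 9)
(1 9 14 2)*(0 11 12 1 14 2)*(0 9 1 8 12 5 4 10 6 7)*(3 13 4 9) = [11, 1, 14, 13, 10, 9, 7, 0, 12, 2, 6, 5, 8, 4, 3] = (0 11 5 9 2 14 3 13 4 10 6 7)(8 12)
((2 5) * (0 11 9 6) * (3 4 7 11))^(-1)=(0 6 9 11 7 4 3)(2 5)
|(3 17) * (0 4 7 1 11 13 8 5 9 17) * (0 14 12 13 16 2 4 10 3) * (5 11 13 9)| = |(0 10 3 14 12 9 17)(1 13 8 11 16 2 4 7)| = 56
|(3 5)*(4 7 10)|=|(3 5)(4 7 10)|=6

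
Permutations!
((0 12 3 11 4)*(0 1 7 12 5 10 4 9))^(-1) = (0 9 11 3 12 7 1 4 10 5)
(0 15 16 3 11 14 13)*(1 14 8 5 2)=(0 15 16 3 11 8 5 2 1 14 13)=[15, 14, 1, 11, 4, 2, 6, 7, 5, 9, 10, 8, 12, 0, 13, 16, 3]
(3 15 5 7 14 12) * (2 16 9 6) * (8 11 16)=[0, 1, 8, 15, 4, 7, 2, 14, 11, 6, 10, 16, 3, 13, 12, 5, 9]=(2 8 11 16 9 6)(3 15 5 7 14 12)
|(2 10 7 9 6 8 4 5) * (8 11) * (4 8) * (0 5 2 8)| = |(0 5 8)(2 10 7 9 6 11 4)| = 21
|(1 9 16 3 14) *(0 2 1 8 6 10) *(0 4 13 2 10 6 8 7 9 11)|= |(0 10 4 13 2 1 11)(3 14 7 9 16)|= 35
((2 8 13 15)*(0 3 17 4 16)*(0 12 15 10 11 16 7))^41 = ((0 3 17 4 7)(2 8 13 10 11 16 12 15))^41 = (0 3 17 4 7)(2 8 13 10 11 16 12 15)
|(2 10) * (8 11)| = |(2 10)(8 11)| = 2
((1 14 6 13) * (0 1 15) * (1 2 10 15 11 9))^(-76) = (15)(1 6 11)(9 14 13)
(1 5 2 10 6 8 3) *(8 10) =(1 5 2 8 3)(6 10) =[0, 5, 8, 1, 4, 2, 10, 7, 3, 9, 6]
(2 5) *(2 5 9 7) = (2 9 7) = [0, 1, 9, 3, 4, 5, 6, 2, 8, 7]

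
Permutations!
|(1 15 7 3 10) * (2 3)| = |(1 15 7 2 3 10)| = 6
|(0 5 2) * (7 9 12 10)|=|(0 5 2)(7 9 12 10)|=12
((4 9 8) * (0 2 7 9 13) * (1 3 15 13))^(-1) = ((0 2 7 9 8 4 1 3 15 13))^(-1) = (0 13 15 3 1 4 8 9 7 2)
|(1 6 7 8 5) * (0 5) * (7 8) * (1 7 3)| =|(0 5 7 3 1 6 8)| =7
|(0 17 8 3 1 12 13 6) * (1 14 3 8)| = |(0 17 1 12 13 6)(3 14)| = 6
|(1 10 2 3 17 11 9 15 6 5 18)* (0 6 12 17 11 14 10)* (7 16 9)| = |(0 6 5 18 1)(2 3 11 7 16 9 15 12 17 14 10)| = 55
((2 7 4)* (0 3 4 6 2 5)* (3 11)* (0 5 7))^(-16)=((0 11 3 4 7 6 2))^(-16)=(0 6 4 11 2 7 3)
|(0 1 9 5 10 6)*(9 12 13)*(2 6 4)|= |(0 1 12 13 9 5 10 4 2 6)|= 10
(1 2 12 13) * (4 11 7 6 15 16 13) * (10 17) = (1 2 12 4 11 7 6 15 16 13)(10 17) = [0, 2, 12, 3, 11, 5, 15, 6, 8, 9, 17, 7, 4, 1, 14, 16, 13, 10]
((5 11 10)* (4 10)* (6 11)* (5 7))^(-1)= (4 11 6 5 7 10)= ((4 10 7 5 6 11))^(-1)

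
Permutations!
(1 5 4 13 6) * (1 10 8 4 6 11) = [0, 5, 2, 3, 13, 6, 10, 7, 4, 9, 8, 1, 12, 11] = (1 5 6 10 8 4 13 11)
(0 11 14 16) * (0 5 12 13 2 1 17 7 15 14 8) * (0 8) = (0 11)(1 17 7 15 14 16 5 12 13 2) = [11, 17, 1, 3, 4, 12, 6, 15, 8, 9, 10, 0, 13, 2, 16, 14, 5, 7]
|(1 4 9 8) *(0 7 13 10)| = 4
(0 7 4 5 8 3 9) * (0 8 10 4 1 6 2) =[7, 6, 0, 9, 5, 10, 2, 1, 3, 8, 4] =(0 7 1 6 2)(3 9 8)(4 5 10)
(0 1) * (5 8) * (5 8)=[1, 0, 2, 3, 4, 5, 6, 7, 8]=(8)(0 1)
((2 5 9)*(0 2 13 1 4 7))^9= (0 2 5 9 13 1 4 7)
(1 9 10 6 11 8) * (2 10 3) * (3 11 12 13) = [0, 9, 10, 2, 4, 5, 12, 7, 1, 11, 6, 8, 13, 3] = (1 9 11 8)(2 10 6 12 13 3)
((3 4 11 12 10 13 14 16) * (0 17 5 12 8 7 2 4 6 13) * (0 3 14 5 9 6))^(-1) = ((0 17 9 6 13 5 12 10 3)(2 4 11 8 7)(14 16))^(-1) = (0 3 10 12 5 13 6 9 17)(2 7 8 11 4)(14 16)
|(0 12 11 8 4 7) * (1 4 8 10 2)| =|(0 12 11 10 2 1 4 7)| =8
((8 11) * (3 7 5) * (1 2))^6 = (11)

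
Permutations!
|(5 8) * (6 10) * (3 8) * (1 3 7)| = 10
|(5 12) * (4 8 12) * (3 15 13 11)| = |(3 15 13 11)(4 8 12 5)| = 4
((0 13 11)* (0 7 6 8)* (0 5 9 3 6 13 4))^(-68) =(3 8 9 6 5)(7 13 11)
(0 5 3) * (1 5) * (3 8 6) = (0 1 5 8 6 3) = [1, 5, 2, 0, 4, 8, 3, 7, 6]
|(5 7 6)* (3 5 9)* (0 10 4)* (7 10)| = |(0 7 6 9 3 5 10 4)| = 8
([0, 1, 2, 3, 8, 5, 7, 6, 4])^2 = [0, 1, 2, 3, 4, 5, 6, 7, 8]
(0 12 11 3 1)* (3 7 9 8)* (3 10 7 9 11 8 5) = (0 12 8 10 7 11 9 5 3 1) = [12, 0, 2, 1, 4, 3, 6, 11, 10, 5, 7, 9, 8]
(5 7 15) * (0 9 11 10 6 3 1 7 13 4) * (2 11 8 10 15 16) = [9, 7, 11, 1, 0, 13, 3, 16, 10, 8, 6, 15, 12, 4, 14, 5, 2] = (0 9 8 10 6 3 1 7 16 2 11 15 5 13 4)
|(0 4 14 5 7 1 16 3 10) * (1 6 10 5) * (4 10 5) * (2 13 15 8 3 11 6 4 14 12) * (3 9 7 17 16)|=120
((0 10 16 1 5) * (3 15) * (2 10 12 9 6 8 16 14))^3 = ((0 12 9 6 8 16 1 5)(2 10 14)(3 15))^3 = (0 6 1 12 8 5 9 16)(3 15)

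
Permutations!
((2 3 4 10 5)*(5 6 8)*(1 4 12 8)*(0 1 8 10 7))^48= (2 5 8 6 10 12 3)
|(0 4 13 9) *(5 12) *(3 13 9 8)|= 6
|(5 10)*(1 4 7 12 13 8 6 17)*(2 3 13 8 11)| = 28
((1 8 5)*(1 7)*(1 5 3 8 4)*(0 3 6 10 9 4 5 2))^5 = (0 9 2 10 7 6 5 8 1 3 4)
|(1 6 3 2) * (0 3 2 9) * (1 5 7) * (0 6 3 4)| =14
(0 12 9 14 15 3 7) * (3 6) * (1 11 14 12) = (0 1 11 14 15 6 3 7)(9 12) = [1, 11, 2, 7, 4, 5, 3, 0, 8, 12, 10, 14, 9, 13, 15, 6]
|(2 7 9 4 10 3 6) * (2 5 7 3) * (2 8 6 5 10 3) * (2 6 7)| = 9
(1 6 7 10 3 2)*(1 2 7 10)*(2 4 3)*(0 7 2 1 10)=(0 7 10 1 6)(2 4 3)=[7, 6, 4, 2, 3, 5, 0, 10, 8, 9, 1]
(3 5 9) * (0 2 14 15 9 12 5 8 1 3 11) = (0 2 14 15 9 11)(1 3 8)(5 12) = [2, 3, 14, 8, 4, 12, 6, 7, 1, 11, 10, 0, 5, 13, 15, 9]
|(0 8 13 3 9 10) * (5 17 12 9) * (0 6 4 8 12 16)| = 12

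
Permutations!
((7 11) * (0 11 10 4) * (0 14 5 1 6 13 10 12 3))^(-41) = ((0 11 7 12 3)(1 6 13 10 4 14 5))^(-41) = (0 3 12 7 11)(1 6 13 10 4 14 5)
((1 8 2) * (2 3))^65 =((1 8 3 2))^65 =(1 8 3 2)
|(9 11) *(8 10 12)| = 6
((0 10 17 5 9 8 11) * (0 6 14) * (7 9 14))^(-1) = (0 14 5 17 10)(6 11 8 9 7)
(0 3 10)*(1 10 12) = (0 3 12 1 10) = [3, 10, 2, 12, 4, 5, 6, 7, 8, 9, 0, 11, 1]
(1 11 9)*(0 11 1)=(0 11 9)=[11, 1, 2, 3, 4, 5, 6, 7, 8, 0, 10, 9]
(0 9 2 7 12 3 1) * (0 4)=(0 9 2 7 12 3 1 4)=[9, 4, 7, 1, 0, 5, 6, 12, 8, 2, 10, 11, 3]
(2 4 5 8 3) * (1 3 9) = [0, 3, 4, 2, 5, 8, 6, 7, 9, 1] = (1 3 2 4 5 8 9)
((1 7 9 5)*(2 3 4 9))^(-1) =((1 7 2 3 4 9 5))^(-1) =(1 5 9 4 3 2 7)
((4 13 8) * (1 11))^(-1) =((1 11)(4 13 8))^(-1) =(1 11)(4 8 13)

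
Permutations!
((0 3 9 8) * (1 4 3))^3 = (0 3)(1 9)(4 8)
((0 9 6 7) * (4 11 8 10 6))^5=((0 9 4 11 8 10 6 7))^5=(0 10 4 7 8 9 6 11)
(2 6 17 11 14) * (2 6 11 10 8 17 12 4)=(2 11 14 6 12 4)(8 17 10)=[0, 1, 11, 3, 2, 5, 12, 7, 17, 9, 8, 14, 4, 13, 6, 15, 16, 10]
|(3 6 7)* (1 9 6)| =5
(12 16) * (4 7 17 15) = (4 7 17 15)(12 16) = [0, 1, 2, 3, 7, 5, 6, 17, 8, 9, 10, 11, 16, 13, 14, 4, 12, 15]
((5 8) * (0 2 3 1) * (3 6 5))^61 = (0 3 5 2 1 8 6)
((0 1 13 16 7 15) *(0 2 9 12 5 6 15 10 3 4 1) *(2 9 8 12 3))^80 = (1 15 8 16 3 5 10)(2 13 9 12 7 4 6) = ((1 13 16 7 10 2 8 12 5 6 15 9 3 4))^80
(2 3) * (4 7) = [0, 1, 3, 2, 7, 5, 6, 4] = (2 3)(4 7)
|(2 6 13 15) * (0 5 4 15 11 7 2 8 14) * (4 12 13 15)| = |(0 5 12 13 11 7 2 6 15 8 14)| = 11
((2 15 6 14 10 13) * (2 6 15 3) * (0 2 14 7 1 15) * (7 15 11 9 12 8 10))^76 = ((0 2 3 14 7 1 11 9 12 8 10 13 6 15))^76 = (0 11 6 7 10 3 12)(1 13 14 8 2 9 15)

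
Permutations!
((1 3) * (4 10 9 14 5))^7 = (1 3)(4 9 5 10 14)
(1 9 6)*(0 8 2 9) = [8, 0, 9, 3, 4, 5, 1, 7, 2, 6] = (0 8 2 9 6 1)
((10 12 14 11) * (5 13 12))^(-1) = ((5 13 12 14 11 10))^(-1) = (5 10 11 14 12 13)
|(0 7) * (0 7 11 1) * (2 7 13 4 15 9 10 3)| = |(0 11 1)(2 7 13 4 15 9 10 3)| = 24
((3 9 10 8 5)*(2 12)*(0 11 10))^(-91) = ((0 11 10 8 5 3 9)(2 12))^(-91) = (2 12)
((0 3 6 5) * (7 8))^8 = ((0 3 6 5)(7 8))^8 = (8)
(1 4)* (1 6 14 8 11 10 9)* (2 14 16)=(1 4 6 16 2 14 8 11 10 9)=[0, 4, 14, 3, 6, 5, 16, 7, 11, 1, 9, 10, 12, 13, 8, 15, 2]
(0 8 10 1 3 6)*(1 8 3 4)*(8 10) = [3, 4, 2, 6, 1, 5, 0, 7, 8, 9, 10] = (10)(0 3 6)(1 4)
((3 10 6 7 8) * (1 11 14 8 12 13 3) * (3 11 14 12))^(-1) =((1 14 8)(3 10 6 7)(11 12 13))^(-1) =(1 8 14)(3 7 6 10)(11 13 12)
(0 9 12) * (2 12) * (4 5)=[9, 1, 12, 3, 5, 4, 6, 7, 8, 2, 10, 11, 0]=(0 9 2 12)(4 5)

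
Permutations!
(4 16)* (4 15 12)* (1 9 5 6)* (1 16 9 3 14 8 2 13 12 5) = (1 3 14 8 2 13 12 4 9)(5 6 16 15) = [0, 3, 13, 14, 9, 6, 16, 7, 2, 1, 10, 11, 4, 12, 8, 5, 15]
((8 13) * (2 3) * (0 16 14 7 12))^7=(0 14 12 16 7)(2 3)(8 13)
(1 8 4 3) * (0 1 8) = (0 1)(3 8 4) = [1, 0, 2, 8, 3, 5, 6, 7, 4]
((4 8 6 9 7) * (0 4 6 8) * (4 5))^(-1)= ((0 5 4)(6 9 7))^(-1)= (0 4 5)(6 7 9)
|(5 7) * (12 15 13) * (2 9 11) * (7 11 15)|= 8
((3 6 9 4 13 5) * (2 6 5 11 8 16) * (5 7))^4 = (2 13)(3 7 5)(4 16)(6 11)(8 9)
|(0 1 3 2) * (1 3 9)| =|(0 3 2)(1 9)| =6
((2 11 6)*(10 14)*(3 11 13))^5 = ((2 13 3 11 6)(10 14))^5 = (10 14)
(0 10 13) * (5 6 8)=[10, 1, 2, 3, 4, 6, 8, 7, 5, 9, 13, 11, 12, 0]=(0 10 13)(5 6 8)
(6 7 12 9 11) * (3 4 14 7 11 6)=(3 4 14 7 12 9 6 11)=[0, 1, 2, 4, 14, 5, 11, 12, 8, 6, 10, 3, 9, 13, 7]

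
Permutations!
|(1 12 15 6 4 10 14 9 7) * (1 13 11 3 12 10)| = |(1 10 14 9 7 13 11 3 12 15 6 4)| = 12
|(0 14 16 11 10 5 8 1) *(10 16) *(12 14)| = 14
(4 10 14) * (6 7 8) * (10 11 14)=(4 11 14)(6 7 8)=[0, 1, 2, 3, 11, 5, 7, 8, 6, 9, 10, 14, 12, 13, 4]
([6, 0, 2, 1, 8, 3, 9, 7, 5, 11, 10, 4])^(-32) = [4, 11, 2, 9, 1, 6, 8, 7, 0, 5, 10, 3]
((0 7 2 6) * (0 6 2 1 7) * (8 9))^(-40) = (9)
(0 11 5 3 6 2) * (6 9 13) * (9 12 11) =(0 9 13 6 2)(3 12 11 5) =[9, 1, 0, 12, 4, 3, 2, 7, 8, 13, 10, 5, 11, 6]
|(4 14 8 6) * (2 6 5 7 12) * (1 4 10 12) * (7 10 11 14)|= 24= |(1 4 7)(2 6 11 14 8 5 10 12)|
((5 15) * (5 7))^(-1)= ((5 15 7))^(-1)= (5 7 15)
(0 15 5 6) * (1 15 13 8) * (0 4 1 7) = (0 13 8 7)(1 15 5 6 4) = [13, 15, 2, 3, 1, 6, 4, 0, 7, 9, 10, 11, 12, 8, 14, 5]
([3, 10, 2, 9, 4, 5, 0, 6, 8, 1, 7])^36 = (0 3 9 1 10 7 6)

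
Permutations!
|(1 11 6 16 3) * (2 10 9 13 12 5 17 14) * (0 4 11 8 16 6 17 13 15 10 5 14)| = 60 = |(0 4 11 17)(1 8 16 3)(2 5 13 12 14)(9 15 10)|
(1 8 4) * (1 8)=[0, 1, 2, 3, 8, 5, 6, 7, 4]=(4 8)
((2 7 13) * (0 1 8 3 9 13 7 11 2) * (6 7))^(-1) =((0 1 8 3 9 13)(2 11)(6 7))^(-1) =(0 13 9 3 8 1)(2 11)(6 7)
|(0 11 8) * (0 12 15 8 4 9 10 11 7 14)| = 12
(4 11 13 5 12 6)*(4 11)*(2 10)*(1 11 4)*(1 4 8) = (1 11 13 5 12 6 8)(2 10) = [0, 11, 10, 3, 4, 12, 8, 7, 1, 9, 2, 13, 6, 5]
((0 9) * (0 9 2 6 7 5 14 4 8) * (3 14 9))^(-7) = ((0 2 6 7 5 9 3 14 4 8))^(-7) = (0 7 3 8 6 9 4 2 5 14)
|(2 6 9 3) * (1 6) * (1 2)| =4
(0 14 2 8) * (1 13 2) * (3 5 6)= (0 14 1 13 2 8)(3 5 6)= [14, 13, 8, 5, 4, 6, 3, 7, 0, 9, 10, 11, 12, 2, 1]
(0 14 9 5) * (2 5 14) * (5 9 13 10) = (0 2 9 14 13 10 5) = [2, 1, 9, 3, 4, 0, 6, 7, 8, 14, 5, 11, 12, 10, 13]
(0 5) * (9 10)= (0 5)(9 10)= [5, 1, 2, 3, 4, 0, 6, 7, 8, 10, 9]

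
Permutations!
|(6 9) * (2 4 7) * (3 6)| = |(2 4 7)(3 6 9)| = 3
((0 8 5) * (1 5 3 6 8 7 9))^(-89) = ((0 7 9 1 5)(3 6 8))^(-89) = (0 7 9 1 5)(3 6 8)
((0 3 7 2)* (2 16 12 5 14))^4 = ((0 3 7 16 12 5 14 2))^4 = (0 12)(2 16)(3 5)(7 14)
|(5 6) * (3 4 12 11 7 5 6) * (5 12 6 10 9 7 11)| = |(3 4 6 10 9 7 12 5)| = 8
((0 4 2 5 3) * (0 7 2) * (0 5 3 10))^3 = (0 10 5 4)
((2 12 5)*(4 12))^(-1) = (2 5 12 4)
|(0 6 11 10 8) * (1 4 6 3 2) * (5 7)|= |(0 3 2 1 4 6 11 10 8)(5 7)|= 18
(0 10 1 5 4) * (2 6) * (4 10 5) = (0 5 10 1 4)(2 6) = [5, 4, 6, 3, 0, 10, 2, 7, 8, 9, 1]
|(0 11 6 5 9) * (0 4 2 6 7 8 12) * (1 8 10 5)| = |(0 11 7 10 5 9 4 2 6 1 8 12)| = 12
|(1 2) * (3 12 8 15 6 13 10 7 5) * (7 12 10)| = 18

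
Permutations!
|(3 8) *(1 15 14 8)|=5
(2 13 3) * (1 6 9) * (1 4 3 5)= (1 6 9 4 3 2 13 5)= [0, 6, 13, 2, 3, 1, 9, 7, 8, 4, 10, 11, 12, 5]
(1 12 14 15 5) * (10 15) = (1 12 14 10 15 5) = [0, 12, 2, 3, 4, 1, 6, 7, 8, 9, 15, 11, 14, 13, 10, 5]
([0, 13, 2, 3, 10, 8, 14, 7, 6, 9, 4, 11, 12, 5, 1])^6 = [0, 1, 2, 3, 4, 5, 6, 7, 8, 9, 10, 11, 12, 13, 14]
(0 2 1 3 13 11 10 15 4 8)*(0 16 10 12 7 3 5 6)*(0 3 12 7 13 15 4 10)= (0 2 1 5 6 3 15 10 4 8 16)(7 12 13 11)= [2, 5, 1, 15, 8, 6, 3, 12, 16, 9, 4, 7, 13, 11, 14, 10, 0]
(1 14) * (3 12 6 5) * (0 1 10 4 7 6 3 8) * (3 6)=(0 1 14 10 4 7 3 12 6 5 8)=[1, 14, 2, 12, 7, 8, 5, 3, 0, 9, 4, 11, 6, 13, 10]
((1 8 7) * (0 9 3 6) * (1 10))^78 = ((0 9 3 6)(1 8 7 10))^78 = (0 3)(1 7)(6 9)(8 10)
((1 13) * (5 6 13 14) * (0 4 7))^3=(1 6 14 13 5)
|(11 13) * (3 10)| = 2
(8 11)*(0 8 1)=(0 8 11 1)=[8, 0, 2, 3, 4, 5, 6, 7, 11, 9, 10, 1]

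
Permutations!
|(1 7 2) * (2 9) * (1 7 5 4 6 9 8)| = |(1 5 4 6 9 2 7 8)| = 8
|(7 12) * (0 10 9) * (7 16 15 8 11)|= 6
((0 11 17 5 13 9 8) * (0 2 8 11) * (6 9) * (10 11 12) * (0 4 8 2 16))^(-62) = (0 8)(4 16)(5 6 12 11)(9 10 17 13)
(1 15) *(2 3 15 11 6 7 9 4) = [0, 11, 3, 15, 2, 5, 7, 9, 8, 4, 10, 6, 12, 13, 14, 1] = (1 11 6 7 9 4 2 3 15)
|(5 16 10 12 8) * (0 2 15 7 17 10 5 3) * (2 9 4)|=22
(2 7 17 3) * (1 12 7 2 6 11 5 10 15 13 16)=(1 12 7 17 3 6 11 5 10 15 13 16)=[0, 12, 2, 6, 4, 10, 11, 17, 8, 9, 15, 5, 7, 16, 14, 13, 1, 3]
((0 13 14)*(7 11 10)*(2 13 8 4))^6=((0 8 4 2 13 14)(7 11 10))^6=(14)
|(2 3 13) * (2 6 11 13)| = |(2 3)(6 11 13)| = 6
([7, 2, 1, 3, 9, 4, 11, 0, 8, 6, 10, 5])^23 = (0 7)(1 2)(4 11 9 5 6)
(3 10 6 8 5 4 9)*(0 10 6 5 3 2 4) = (0 10 5)(2 4 9)(3 6 8) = [10, 1, 4, 6, 9, 0, 8, 7, 3, 2, 5]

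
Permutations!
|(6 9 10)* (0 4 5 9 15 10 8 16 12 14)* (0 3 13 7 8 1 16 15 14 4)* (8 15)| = |(1 16 12 4 5 9)(3 13 7 15 10 6 14)| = 42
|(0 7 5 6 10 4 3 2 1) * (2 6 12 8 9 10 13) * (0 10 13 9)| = 40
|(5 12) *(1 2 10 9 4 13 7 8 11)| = 18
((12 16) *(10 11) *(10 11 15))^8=(16)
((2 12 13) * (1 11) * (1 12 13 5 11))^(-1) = ((2 13)(5 11 12))^(-1) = (2 13)(5 12 11)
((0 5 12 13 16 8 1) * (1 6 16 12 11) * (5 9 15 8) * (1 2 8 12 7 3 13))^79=(0 1 12 15 9)(2 8 6 16 5 11)(3 13 7)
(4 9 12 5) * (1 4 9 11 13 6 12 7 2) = (1 4 11 13 6 12 5 9 7 2) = [0, 4, 1, 3, 11, 9, 12, 2, 8, 7, 10, 13, 5, 6]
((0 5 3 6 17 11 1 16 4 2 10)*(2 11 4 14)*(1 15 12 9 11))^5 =(0 4 10 17 2 6 14 3 16 5 1)(9 11 15 12) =((0 5 3 6 17 4 1 16 14 2 10)(9 11 15 12))^5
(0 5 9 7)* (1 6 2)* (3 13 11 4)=(0 5 9 7)(1 6 2)(3 13 11 4)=[5, 6, 1, 13, 3, 9, 2, 0, 8, 7, 10, 4, 12, 11]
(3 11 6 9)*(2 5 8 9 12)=(2 5 8 9 3 11 6 12)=[0, 1, 5, 11, 4, 8, 12, 7, 9, 3, 10, 6, 2]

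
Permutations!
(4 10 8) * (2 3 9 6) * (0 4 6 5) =(0 4 10 8 6 2 3 9 5) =[4, 1, 3, 9, 10, 0, 2, 7, 6, 5, 8]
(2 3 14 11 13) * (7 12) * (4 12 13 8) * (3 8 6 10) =(2 8 4 12 7 13)(3 14 11 6 10) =[0, 1, 8, 14, 12, 5, 10, 13, 4, 9, 3, 6, 7, 2, 11]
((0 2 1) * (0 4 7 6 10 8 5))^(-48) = ((0 2 1 4 7 6 10 8 5))^(-48) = (0 10 4)(1 5 6)(2 8 7)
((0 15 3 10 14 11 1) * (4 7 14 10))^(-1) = (0 1 11 14 7 4 3 15)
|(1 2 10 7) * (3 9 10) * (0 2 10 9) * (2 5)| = |(0 5 2 3)(1 10 7)| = 12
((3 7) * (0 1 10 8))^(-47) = ((0 1 10 8)(3 7))^(-47) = (0 1 10 8)(3 7)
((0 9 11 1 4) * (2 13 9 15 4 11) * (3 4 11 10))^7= (15)(2 13 9)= ((0 15 11 1 10 3 4)(2 13 9))^7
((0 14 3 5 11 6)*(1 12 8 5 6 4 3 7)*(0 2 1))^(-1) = ((0 14 7)(1 12 8 5 11 4 3 6 2))^(-1) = (0 7 14)(1 2 6 3 4 11 5 8 12)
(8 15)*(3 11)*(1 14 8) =(1 14 8 15)(3 11) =[0, 14, 2, 11, 4, 5, 6, 7, 15, 9, 10, 3, 12, 13, 8, 1]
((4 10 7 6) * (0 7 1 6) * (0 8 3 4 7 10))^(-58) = (0 3 7 1)(4 8 6 10)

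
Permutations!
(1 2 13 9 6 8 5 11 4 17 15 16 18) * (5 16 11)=[0, 2, 13, 3, 17, 5, 8, 7, 16, 6, 10, 4, 12, 9, 14, 11, 18, 15, 1]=(1 2 13 9 6 8 16 18)(4 17 15 11)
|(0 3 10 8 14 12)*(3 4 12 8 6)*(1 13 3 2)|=6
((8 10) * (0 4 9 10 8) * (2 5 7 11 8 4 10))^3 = ((0 10)(2 5 7 11 8 4 9))^3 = (0 10)(2 11 9 7 4 5 8)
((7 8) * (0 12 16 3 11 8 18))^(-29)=((0 12 16 3 11 8 7 18))^(-29)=(0 3 7 12 11 18 16 8)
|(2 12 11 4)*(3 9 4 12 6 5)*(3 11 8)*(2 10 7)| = 11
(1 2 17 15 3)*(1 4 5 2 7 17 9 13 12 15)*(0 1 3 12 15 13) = (0 1 7 17 3 4 5 2 9)(12 13 15) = [1, 7, 9, 4, 5, 2, 6, 17, 8, 0, 10, 11, 13, 15, 14, 12, 16, 3]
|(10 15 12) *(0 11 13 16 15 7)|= 8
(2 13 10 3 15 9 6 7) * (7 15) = [0, 1, 13, 7, 4, 5, 15, 2, 8, 6, 3, 11, 12, 10, 14, 9] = (2 13 10 3 7)(6 15 9)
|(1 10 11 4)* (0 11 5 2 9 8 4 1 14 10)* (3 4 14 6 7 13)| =|(0 11 1)(2 9 8 14 10 5)(3 4 6 7 13)| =30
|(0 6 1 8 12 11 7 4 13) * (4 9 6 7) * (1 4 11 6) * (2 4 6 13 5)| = |(0 7 9 1 8 12 13)(2 4 5)| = 21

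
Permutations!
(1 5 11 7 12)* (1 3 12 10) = [0, 5, 2, 12, 4, 11, 6, 10, 8, 9, 1, 7, 3] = (1 5 11 7 10)(3 12)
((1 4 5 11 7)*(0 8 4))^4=(0 11 8 7 4 1 5)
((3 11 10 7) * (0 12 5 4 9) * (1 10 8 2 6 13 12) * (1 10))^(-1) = (0 9 4 5 12 13 6 2 8 11 3 7 10)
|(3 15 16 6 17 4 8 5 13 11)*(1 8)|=|(1 8 5 13 11 3 15 16 6 17 4)|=11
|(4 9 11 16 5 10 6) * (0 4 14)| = |(0 4 9 11 16 5 10 6 14)| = 9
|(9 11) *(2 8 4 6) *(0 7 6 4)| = 10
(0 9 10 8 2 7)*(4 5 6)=(0 9 10 8 2 7)(4 5 6)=[9, 1, 7, 3, 5, 6, 4, 0, 2, 10, 8]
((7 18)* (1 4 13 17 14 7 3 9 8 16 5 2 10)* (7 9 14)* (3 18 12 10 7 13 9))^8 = (18)(1 12 2 16 9)(4 10 7 5 8)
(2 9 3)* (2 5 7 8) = (2 9 3 5 7 8) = [0, 1, 9, 5, 4, 7, 6, 8, 2, 3]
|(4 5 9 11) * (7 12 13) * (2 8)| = 12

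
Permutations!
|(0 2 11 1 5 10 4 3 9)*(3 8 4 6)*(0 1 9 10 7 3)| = |(0 2 11 9 1 5 7 3 10 6)(4 8)| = 10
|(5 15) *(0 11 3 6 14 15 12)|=|(0 11 3 6 14 15 5 12)|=8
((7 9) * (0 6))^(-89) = ((0 6)(7 9))^(-89) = (0 6)(7 9)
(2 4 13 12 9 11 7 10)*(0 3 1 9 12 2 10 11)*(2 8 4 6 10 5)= (0 3 1 9)(2 6 10 5)(4 13 8)(7 11)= [3, 9, 6, 1, 13, 2, 10, 11, 4, 0, 5, 7, 12, 8]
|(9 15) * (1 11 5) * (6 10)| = 6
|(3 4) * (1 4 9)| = |(1 4 3 9)| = 4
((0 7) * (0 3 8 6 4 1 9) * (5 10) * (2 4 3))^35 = (0 9 1 4 2 7)(3 6 8)(5 10)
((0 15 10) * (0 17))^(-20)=((0 15 10 17))^(-20)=(17)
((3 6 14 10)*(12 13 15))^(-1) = (3 10 14 6)(12 15 13)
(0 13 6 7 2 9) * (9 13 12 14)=[12, 1, 13, 3, 4, 5, 7, 2, 8, 0, 10, 11, 14, 6, 9]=(0 12 14 9)(2 13 6 7)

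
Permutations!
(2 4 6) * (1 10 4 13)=(1 10 4 6 2 13)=[0, 10, 13, 3, 6, 5, 2, 7, 8, 9, 4, 11, 12, 1]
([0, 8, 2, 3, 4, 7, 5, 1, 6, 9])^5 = [0, 1, 2, 3, 4, 5, 6, 7, 8, 9]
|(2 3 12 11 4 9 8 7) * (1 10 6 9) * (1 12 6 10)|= 6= |(2 3 6 9 8 7)(4 12 11)|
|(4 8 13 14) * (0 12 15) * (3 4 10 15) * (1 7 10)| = 11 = |(0 12 3 4 8 13 14 1 7 10 15)|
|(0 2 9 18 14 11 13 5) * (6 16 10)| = 24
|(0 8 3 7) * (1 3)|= 5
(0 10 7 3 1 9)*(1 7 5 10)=(0 1 9)(3 7)(5 10)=[1, 9, 2, 7, 4, 10, 6, 3, 8, 0, 5]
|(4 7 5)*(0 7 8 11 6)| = |(0 7 5 4 8 11 6)| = 7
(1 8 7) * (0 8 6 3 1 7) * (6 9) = (0 8)(1 9 6 3) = [8, 9, 2, 1, 4, 5, 3, 7, 0, 6]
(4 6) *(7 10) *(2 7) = (2 7 10)(4 6) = [0, 1, 7, 3, 6, 5, 4, 10, 8, 9, 2]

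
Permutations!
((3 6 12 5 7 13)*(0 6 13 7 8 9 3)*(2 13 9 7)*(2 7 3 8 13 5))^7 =(0 6 12 2 5 13)(3 9 8)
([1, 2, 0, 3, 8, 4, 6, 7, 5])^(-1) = (0 2 1)(4 5 8)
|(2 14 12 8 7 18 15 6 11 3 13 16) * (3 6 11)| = |(2 14 12 8 7 18 15 11 6 3 13 16)| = 12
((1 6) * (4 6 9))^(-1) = ((1 9 4 6))^(-1) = (1 6 4 9)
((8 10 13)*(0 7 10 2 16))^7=(16)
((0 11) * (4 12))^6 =((0 11)(4 12))^6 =(12)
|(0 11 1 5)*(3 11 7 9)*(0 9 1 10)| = 8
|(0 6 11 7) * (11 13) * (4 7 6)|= 3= |(0 4 7)(6 13 11)|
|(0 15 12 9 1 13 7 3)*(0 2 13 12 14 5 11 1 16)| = 36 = |(0 15 14 5 11 1 12 9 16)(2 13 7 3)|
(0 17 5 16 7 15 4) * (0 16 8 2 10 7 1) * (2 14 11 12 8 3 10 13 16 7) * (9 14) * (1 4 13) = (0 17 5 3 10 2 1)(4 7 15 13 16)(8 9 14 11 12) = [17, 0, 1, 10, 7, 3, 6, 15, 9, 14, 2, 12, 8, 16, 11, 13, 4, 5]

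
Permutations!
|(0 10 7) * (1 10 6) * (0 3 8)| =7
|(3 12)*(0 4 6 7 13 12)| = 7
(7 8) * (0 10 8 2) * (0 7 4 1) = (0 10 8 4 1)(2 7) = [10, 0, 7, 3, 1, 5, 6, 2, 4, 9, 8]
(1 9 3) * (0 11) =[11, 9, 2, 1, 4, 5, 6, 7, 8, 3, 10, 0] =(0 11)(1 9 3)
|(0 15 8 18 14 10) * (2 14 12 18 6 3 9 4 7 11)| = |(0 15 8 6 3 9 4 7 11 2 14 10)(12 18)| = 12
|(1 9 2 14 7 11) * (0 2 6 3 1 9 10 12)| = 11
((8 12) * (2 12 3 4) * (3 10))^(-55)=(2 4 3 10 8 12)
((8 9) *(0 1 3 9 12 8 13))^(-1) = (0 13 9 3 1)(8 12)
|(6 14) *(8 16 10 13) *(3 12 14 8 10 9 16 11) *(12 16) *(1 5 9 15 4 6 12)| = 42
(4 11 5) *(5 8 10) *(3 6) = (3 6)(4 11 8 10 5) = [0, 1, 2, 6, 11, 4, 3, 7, 10, 9, 5, 8]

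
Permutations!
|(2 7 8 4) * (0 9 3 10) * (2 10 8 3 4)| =4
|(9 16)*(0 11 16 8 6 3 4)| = |(0 11 16 9 8 6 3 4)| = 8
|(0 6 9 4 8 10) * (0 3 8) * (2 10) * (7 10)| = 20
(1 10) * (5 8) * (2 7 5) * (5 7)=(1 10)(2 5 8)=[0, 10, 5, 3, 4, 8, 6, 7, 2, 9, 1]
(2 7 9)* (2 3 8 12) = [0, 1, 7, 8, 4, 5, 6, 9, 12, 3, 10, 11, 2] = (2 7 9 3 8 12)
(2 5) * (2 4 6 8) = [0, 1, 5, 3, 6, 4, 8, 7, 2] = (2 5 4 6 8)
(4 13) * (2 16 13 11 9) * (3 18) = (2 16 13 4 11 9)(3 18) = [0, 1, 16, 18, 11, 5, 6, 7, 8, 2, 10, 9, 12, 4, 14, 15, 13, 17, 3]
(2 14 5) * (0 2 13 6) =[2, 1, 14, 3, 4, 13, 0, 7, 8, 9, 10, 11, 12, 6, 5] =(0 2 14 5 13 6)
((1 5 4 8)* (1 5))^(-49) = ((4 8 5))^(-49) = (4 5 8)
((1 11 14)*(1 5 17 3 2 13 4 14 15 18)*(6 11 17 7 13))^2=(1 3 6 15)(2 11 18 17)(4 5 13 14 7)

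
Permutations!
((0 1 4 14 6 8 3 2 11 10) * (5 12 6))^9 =((0 1 4 14 5 12 6 8 3 2 11 10))^9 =(0 2 6 14)(1 11 8 5)(3 12 4 10)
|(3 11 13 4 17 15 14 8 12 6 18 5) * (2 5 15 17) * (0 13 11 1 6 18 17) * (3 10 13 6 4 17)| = |(0 6 3 1 4 2 5 10 13 17)(8 12 18 15 14)| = 10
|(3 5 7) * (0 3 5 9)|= |(0 3 9)(5 7)|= 6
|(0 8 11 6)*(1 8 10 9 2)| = 8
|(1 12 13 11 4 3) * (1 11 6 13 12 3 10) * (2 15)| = 10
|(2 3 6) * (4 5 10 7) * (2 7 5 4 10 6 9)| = |(2 3 9)(5 6 7 10)| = 12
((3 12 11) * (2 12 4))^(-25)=((2 12 11 3 4))^(-25)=(12)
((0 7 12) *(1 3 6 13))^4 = ((0 7 12)(1 3 6 13))^4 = (13)(0 7 12)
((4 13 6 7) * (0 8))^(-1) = ((0 8)(4 13 6 7))^(-1) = (0 8)(4 7 6 13)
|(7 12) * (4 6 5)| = |(4 6 5)(7 12)| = 6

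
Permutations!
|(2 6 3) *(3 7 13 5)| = 6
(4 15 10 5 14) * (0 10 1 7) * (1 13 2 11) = (0 10 5 14 4 15 13 2 11 1 7) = [10, 7, 11, 3, 15, 14, 6, 0, 8, 9, 5, 1, 12, 2, 4, 13]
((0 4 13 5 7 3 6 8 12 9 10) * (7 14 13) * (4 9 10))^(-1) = (0 10 12 8 6 3 7 4 9)(5 13 14)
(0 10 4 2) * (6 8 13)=(0 10 4 2)(6 8 13)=[10, 1, 0, 3, 2, 5, 8, 7, 13, 9, 4, 11, 12, 6]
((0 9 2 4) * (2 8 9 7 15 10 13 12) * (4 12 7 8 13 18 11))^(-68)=(0 9 7 10 11)(4 8 13 15 18)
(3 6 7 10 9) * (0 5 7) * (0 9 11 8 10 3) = (0 5 7 3 6 9)(8 10 11) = [5, 1, 2, 6, 4, 7, 9, 3, 10, 0, 11, 8]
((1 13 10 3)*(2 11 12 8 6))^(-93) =(1 3 10 13)(2 12 6 11 8)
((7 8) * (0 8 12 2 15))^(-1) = (0 15 2 12 7 8) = ((0 8 7 12 2 15))^(-1)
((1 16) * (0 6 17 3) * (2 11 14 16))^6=((0 6 17 3)(1 2 11 14 16))^6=(0 17)(1 2 11 14 16)(3 6)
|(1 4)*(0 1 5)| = |(0 1 4 5)| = 4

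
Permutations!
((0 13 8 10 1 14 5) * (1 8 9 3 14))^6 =(14)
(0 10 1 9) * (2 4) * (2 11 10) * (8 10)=(0 2 4 11 8 10 1 9)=[2, 9, 4, 3, 11, 5, 6, 7, 10, 0, 1, 8]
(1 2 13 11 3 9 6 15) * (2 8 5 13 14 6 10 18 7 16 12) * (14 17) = [0, 8, 17, 9, 4, 13, 15, 16, 5, 10, 18, 3, 2, 11, 6, 1, 12, 14, 7] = (1 8 5 13 11 3 9 10 18 7 16 12 2 17 14 6 15)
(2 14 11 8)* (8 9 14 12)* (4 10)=[0, 1, 12, 3, 10, 5, 6, 7, 2, 14, 4, 9, 8, 13, 11]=(2 12 8)(4 10)(9 14 11)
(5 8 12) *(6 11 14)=(5 8 12)(6 11 14)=[0, 1, 2, 3, 4, 8, 11, 7, 12, 9, 10, 14, 5, 13, 6]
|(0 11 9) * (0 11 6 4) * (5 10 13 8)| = |(0 6 4)(5 10 13 8)(9 11)| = 12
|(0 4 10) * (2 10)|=|(0 4 2 10)|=4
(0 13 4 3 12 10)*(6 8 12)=(0 13 4 3 6 8 12 10)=[13, 1, 2, 6, 3, 5, 8, 7, 12, 9, 0, 11, 10, 4]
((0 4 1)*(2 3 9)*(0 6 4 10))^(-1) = (0 10)(1 4 6)(2 9 3)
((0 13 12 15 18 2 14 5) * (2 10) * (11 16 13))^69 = (0 13 18 14 11 12 10 5 16 15 2)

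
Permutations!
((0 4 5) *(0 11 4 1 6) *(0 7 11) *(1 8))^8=(11)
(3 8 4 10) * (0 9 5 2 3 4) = (0 9 5 2 3 8)(4 10) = [9, 1, 3, 8, 10, 2, 6, 7, 0, 5, 4]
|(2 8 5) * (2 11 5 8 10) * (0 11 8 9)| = |(0 11 5 8 9)(2 10)| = 10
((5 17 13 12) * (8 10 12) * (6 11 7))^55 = ((5 17 13 8 10 12)(6 11 7))^55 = (5 17 13 8 10 12)(6 11 7)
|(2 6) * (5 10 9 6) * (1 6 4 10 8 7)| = 6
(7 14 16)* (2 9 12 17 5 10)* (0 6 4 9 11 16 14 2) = (0 6 4 9 12 17 5 10)(2 11 16 7) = [6, 1, 11, 3, 9, 10, 4, 2, 8, 12, 0, 16, 17, 13, 14, 15, 7, 5]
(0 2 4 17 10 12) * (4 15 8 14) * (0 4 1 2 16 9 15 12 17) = (0 16 9 15 8 14 1 2 12 4)(10 17) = [16, 2, 12, 3, 0, 5, 6, 7, 14, 15, 17, 11, 4, 13, 1, 8, 9, 10]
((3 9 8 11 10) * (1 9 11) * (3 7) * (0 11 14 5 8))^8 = (0 1 5 3 10)(7 11 9 8 14)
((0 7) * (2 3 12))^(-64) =(2 12 3)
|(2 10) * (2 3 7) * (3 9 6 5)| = 7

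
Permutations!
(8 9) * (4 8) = [0, 1, 2, 3, 8, 5, 6, 7, 9, 4] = (4 8 9)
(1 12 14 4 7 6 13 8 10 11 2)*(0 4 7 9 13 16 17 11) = [4, 12, 1, 3, 9, 5, 16, 6, 10, 13, 0, 2, 14, 8, 7, 15, 17, 11] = (0 4 9 13 8 10)(1 12 14 7 6 16 17 11 2)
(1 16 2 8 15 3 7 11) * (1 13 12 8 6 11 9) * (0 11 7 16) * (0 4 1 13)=(0 11)(1 4)(2 6 7 9 13 12 8 15 3 16)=[11, 4, 6, 16, 1, 5, 7, 9, 15, 13, 10, 0, 8, 12, 14, 3, 2]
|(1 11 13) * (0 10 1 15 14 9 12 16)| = |(0 10 1 11 13 15 14 9 12 16)| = 10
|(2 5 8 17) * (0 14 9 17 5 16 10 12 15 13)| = 10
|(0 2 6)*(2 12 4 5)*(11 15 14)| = |(0 12 4 5 2 6)(11 15 14)| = 6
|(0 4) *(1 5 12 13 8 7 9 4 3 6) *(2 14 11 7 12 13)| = 14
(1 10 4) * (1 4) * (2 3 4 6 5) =(1 10)(2 3 4 6 5) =[0, 10, 3, 4, 6, 2, 5, 7, 8, 9, 1]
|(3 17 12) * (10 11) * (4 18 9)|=6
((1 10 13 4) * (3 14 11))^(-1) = ((1 10 13 4)(3 14 11))^(-1) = (1 4 13 10)(3 11 14)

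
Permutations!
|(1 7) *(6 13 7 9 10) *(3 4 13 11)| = 9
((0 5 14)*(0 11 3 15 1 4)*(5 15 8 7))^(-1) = (0 4 1 15)(3 11 14 5 7 8) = ((0 15 1 4)(3 8 7 5 14 11))^(-1)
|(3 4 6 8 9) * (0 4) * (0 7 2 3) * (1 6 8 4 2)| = 9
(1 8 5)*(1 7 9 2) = (1 8 5 7 9 2) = [0, 8, 1, 3, 4, 7, 6, 9, 5, 2]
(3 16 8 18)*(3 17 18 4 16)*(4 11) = [0, 1, 2, 3, 16, 5, 6, 7, 11, 9, 10, 4, 12, 13, 14, 15, 8, 18, 17] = (4 16 8 11)(17 18)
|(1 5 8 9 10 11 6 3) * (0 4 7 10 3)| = 30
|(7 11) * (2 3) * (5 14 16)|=6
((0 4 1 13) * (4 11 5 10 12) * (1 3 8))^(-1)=(0 13 1 8 3 4 12 10 5 11)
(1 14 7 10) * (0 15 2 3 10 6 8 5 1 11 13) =(0 15 2 3 10 11 13)(1 14 7 6 8 5) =[15, 14, 3, 10, 4, 1, 8, 6, 5, 9, 11, 13, 12, 0, 7, 2]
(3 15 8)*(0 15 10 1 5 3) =[15, 5, 2, 10, 4, 3, 6, 7, 0, 9, 1, 11, 12, 13, 14, 8] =(0 15 8)(1 5 3 10)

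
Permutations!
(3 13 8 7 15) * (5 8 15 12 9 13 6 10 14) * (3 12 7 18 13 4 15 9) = (3 6 10 14 5 8 18 13 9 4 15 12) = [0, 1, 2, 6, 15, 8, 10, 7, 18, 4, 14, 11, 3, 9, 5, 12, 16, 17, 13]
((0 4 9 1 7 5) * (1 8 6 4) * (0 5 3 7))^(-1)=(0 1)(3 7)(4 6 8 9)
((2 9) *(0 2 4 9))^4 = ((0 2)(4 9))^4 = (9)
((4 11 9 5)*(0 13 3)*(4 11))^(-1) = ((0 13 3)(5 11 9))^(-1) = (0 3 13)(5 9 11)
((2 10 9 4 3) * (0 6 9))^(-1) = (0 10 2 3 4 9 6)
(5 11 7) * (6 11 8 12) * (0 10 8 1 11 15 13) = (0 10 8 12 6 15 13)(1 11 7 5) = [10, 11, 2, 3, 4, 1, 15, 5, 12, 9, 8, 7, 6, 0, 14, 13]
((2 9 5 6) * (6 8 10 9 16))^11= (2 6 16)(5 9 10 8)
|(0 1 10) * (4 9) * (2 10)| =4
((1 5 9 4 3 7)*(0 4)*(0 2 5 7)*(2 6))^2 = (0 3 4)(2 9)(5 6) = ((0 4 3)(1 7)(2 5 9 6))^2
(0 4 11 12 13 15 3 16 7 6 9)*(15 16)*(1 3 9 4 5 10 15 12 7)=[5, 3, 2, 12, 11, 10, 4, 6, 8, 0, 15, 7, 13, 16, 14, 9, 1]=(0 5 10 15 9)(1 3 12 13 16)(4 11 7 6)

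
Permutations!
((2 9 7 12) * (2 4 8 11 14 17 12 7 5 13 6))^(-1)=((2 9 5 13 6)(4 8 11 14 17 12))^(-1)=(2 6 13 5 9)(4 12 17 14 11 8)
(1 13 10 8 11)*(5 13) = (1 5 13 10 8 11) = [0, 5, 2, 3, 4, 13, 6, 7, 11, 9, 8, 1, 12, 10]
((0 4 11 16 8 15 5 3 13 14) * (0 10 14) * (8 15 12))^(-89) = (0 13 3 5 15 16 11 4)(8 12)(10 14)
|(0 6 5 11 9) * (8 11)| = |(0 6 5 8 11 9)| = 6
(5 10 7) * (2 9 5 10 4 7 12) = (2 9 5 4 7 10 12) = [0, 1, 9, 3, 7, 4, 6, 10, 8, 5, 12, 11, 2]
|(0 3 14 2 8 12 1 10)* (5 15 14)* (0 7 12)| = |(0 3 5 15 14 2 8)(1 10 7 12)| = 28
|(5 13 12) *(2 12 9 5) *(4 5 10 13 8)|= |(2 12)(4 5 8)(9 10 13)|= 6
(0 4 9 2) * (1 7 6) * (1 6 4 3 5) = (0 3 5 1 7 4 9 2) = [3, 7, 0, 5, 9, 1, 6, 4, 8, 2]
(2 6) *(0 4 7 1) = [4, 0, 6, 3, 7, 5, 2, 1] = (0 4 7 1)(2 6)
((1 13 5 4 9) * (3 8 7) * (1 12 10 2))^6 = (1 10 9 5)(2 12 4 13)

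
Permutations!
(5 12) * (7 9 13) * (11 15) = (5 12)(7 9 13)(11 15) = [0, 1, 2, 3, 4, 12, 6, 9, 8, 13, 10, 15, 5, 7, 14, 11]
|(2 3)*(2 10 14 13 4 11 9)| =|(2 3 10 14 13 4 11 9)| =8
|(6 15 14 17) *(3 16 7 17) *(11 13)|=|(3 16 7 17 6 15 14)(11 13)|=14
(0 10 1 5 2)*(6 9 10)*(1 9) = (0 6 1 5 2)(9 10) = [6, 5, 0, 3, 4, 2, 1, 7, 8, 10, 9]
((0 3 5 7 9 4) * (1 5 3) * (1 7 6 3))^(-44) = (9)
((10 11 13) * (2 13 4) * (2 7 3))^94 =(2 11 3 10 7 13 4)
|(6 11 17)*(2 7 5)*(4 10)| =6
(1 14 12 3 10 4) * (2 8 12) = (1 14 2 8 12 3 10 4) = [0, 14, 8, 10, 1, 5, 6, 7, 12, 9, 4, 11, 3, 13, 2]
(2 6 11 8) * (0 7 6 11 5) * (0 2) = (0 7 6 5 2 11 8) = [7, 1, 11, 3, 4, 2, 5, 6, 0, 9, 10, 8]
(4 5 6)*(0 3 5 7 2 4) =(0 3 5 6)(2 4 7) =[3, 1, 4, 5, 7, 6, 0, 2]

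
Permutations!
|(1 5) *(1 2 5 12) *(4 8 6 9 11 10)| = 6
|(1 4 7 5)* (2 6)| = 4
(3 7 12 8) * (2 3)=(2 3 7 12 8)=[0, 1, 3, 7, 4, 5, 6, 12, 2, 9, 10, 11, 8]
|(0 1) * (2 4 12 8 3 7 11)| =14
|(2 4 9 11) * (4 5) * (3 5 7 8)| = |(2 7 8 3 5 4 9 11)| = 8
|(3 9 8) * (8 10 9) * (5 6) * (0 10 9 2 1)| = 4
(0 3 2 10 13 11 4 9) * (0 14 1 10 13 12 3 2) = (0 2 13 11 4 9 14 1 10 12 3) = [2, 10, 13, 0, 9, 5, 6, 7, 8, 14, 12, 4, 3, 11, 1]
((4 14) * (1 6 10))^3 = (4 14)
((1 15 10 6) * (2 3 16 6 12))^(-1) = ((1 15 10 12 2 3 16 6))^(-1) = (1 6 16 3 2 12 10 15)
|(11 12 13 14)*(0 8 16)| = |(0 8 16)(11 12 13 14)| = 12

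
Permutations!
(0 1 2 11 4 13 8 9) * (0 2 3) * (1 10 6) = (0 10 6 1 3)(2 11 4 13 8 9) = [10, 3, 11, 0, 13, 5, 1, 7, 9, 2, 6, 4, 12, 8]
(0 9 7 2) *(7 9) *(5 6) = (9)(0 7 2)(5 6) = [7, 1, 0, 3, 4, 6, 5, 2, 8, 9]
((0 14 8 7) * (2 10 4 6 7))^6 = (0 6 10 8)(2 14 7 4) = ((0 14 8 2 10 4 6 7))^6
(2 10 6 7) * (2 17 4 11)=[0, 1, 10, 3, 11, 5, 7, 17, 8, 9, 6, 2, 12, 13, 14, 15, 16, 4]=(2 10 6 7 17 4 11)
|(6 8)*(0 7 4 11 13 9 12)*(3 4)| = 8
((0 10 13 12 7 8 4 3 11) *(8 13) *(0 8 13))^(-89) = (0 10 13 12 7)(3 4 8 11)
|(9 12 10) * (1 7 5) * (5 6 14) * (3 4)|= |(1 7 6 14 5)(3 4)(9 12 10)|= 30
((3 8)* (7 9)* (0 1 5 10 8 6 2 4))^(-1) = ((0 1 5 10 8 3 6 2 4)(7 9))^(-1) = (0 4 2 6 3 8 10 5 1)(7 9)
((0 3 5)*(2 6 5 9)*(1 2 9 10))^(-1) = (0 5 6 2 1 10 3) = ((0 3 10 1 2 6 5))^(-1)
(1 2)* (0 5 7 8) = (0 5 7 8)(1 2) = [5, 2, 1, 3, 4, 7, 6, 8, 0]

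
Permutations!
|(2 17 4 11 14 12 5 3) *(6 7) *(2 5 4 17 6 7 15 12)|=14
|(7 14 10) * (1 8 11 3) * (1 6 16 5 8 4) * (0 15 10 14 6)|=|(0 15 10 7 6 16 5 8 11 3)(1 4)|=10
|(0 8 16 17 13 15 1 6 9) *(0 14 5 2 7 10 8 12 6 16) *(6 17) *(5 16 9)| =|(0 12 17 13 15 1 9 14 16 6 5 2 7 10 8)| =15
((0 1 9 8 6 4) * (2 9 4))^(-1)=(0 4 1)(2 6 8 9)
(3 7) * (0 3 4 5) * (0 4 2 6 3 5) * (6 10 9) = (0 5 4)(2 10 9 6 3 7) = [5, 1, 10, 7, 0, 4, 3, 2, 8, 6, 9]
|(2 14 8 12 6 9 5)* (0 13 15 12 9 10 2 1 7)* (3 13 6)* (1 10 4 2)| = |(0 6 4 2 14 8 9 5 10 1 7)(3 13 15 12)| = 44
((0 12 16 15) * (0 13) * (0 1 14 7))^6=(0 14 13 16)(1 15 12 7)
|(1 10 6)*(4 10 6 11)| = 6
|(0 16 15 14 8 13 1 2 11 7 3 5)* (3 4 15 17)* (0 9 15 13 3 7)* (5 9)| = |(0 16 17 7 4 13 1 2 11)(3 9 15 14 8)| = 45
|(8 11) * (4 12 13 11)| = |(4 12 13 11 8)| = 5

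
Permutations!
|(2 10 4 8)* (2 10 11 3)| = 3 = |(2 11 3)(4 8 10)|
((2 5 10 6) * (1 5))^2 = (1 10 2 5 6)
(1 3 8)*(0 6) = (0 6)(1 3 8) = [6, 3, 2, 8, 4, 5, 0, 7, 1]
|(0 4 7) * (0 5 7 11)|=6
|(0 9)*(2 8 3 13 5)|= |(0 9)(2 8 3 13 5)|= 10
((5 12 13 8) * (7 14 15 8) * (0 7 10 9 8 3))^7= (0 14 3 7 15)(5 12 13 10 9 8)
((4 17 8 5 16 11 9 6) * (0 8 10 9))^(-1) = ((0 8 5 16 11)(4 17 10 9 6))^(-1) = (0 11 16 5 8)(4 6 9 10 17)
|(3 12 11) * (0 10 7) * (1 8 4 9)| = 12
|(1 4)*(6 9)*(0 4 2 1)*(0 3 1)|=|(0 4 3 1 2)(6 9)|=10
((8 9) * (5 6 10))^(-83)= ((5 6 10)(8 9))^(-83)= (5 6 10)(8 9)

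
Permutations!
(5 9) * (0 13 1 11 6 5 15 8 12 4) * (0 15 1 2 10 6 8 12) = (0 13 2 10 6 5 9 1 11 8)(4 15 12) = [13, 11, 10, 3, 15, 9, 5, 7, 0, 1, 6, 8, 4, 2, 14, 12]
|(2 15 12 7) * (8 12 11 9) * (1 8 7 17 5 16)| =30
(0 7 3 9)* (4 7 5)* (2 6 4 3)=(0 5 3 9)(2 6 4 7)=[5, 1, 6, 9, 7, 3, 4, 2, 8, 0]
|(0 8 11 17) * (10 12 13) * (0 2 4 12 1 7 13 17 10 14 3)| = |(0 8 11 10 1 7 13 14 3)(2 4 12 17)| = 36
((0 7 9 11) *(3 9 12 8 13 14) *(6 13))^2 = ((0 7 12 8 6 13 14 3 9 11))^2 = (0 12 6 14 9)(3 11 7 8 13)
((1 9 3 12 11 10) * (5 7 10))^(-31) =((1 9 3 12 11 5 7 10))^(-31) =(1 9 3 12 11 5 7 10)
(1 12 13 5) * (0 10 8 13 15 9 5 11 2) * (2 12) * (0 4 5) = [10, 2, 4, 3, 5, 1, 6, 7, 13, 0, 8, 12, 15, 11, 14, 9] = (0 10 8 13 11 12 15 9)(1 2 4 5)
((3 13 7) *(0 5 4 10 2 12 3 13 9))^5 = (0 12 4 9 2 5 3 10)(7 13)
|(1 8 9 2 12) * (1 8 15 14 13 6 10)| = 12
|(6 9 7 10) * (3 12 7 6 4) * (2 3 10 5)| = 10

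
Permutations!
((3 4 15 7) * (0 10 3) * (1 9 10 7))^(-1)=((0 7)(1 9 10 3 4 15))^(-1)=(0 7)(1 15 4 3 10 9)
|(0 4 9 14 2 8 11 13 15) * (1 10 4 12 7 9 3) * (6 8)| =44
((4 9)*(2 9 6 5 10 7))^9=(2 4 5 7 9 6 10)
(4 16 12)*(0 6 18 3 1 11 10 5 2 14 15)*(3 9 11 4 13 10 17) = (0 6 18 9 11 17 3 1 4 16 12 13 10 5 2 14 15) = [6, 4, 14, 1, 16, 2, 18, 7, 8, 11, 5, 17, 13, 10, 15, 0, 12, 3, 9]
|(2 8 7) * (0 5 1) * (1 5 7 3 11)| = 7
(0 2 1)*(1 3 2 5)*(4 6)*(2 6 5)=[2, 0, 3, 6, 5, 1, 4]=(0 2 3 6 4 5 1)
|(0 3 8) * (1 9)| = |(0 3 8)(1 9)| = 6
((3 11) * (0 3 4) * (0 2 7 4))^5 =(0 11 3)(2 4 7)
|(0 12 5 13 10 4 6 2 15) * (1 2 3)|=|(0 12 5 13 10 4 6 3 1 2 15)|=11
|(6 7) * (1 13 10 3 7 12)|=|(1 13 10 3 7 6 12)|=7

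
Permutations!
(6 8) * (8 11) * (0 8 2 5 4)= [8, 1, 5, 3, 0, 4, 11, 7, 6, 9, 10, 2]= (0 8 6 11 2 5 4)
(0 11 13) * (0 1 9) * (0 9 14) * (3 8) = [11, 14, 2, 8, 4, 5, 6, 7, 3, 9, 10, 13, 12, 1, 0] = (0 11 13 1 14)(3 8)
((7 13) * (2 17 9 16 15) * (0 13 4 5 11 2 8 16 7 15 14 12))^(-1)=(0 12 14 16 8 15 13)(2 11 5 4 7 9 17)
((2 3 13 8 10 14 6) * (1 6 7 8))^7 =(1 2 13 6 3)(7 14 10 8)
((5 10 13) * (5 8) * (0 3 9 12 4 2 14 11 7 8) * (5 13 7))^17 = (0 4 5 13 12 11 8 9 14 7 3 2 10)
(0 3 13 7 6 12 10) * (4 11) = [3, 1, 2, 13, 11, 5, 12, 6, 8, 9, 0, 4, 10, 7] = (0 3 13 7 6 12 10)(4 11)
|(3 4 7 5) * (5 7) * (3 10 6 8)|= 6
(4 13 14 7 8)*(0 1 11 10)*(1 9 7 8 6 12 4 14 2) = [9, 11, 1, 3, 13, 5, 12, 6, 14, 7, 0, 10, 4, 2, 8] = (0 9 7 6 12 4 13 2 1 11 10)(8 14)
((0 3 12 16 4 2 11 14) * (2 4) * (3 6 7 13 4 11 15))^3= (0 13 14 7 11 6 4)(2 12 15 16 3)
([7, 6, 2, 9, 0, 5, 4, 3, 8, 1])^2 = [3, 4, 2, 1, 7, 5, 0, 9, 8, 6]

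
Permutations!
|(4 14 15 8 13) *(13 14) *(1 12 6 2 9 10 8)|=|(1 12 6 2 9 10 8 14 15)(4 13)|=18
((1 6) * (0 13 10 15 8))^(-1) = (0 8 15 10 13)(1 6)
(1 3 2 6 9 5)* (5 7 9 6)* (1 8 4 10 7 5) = (1 3 2)(4 10 7 9 5 8) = [0, 3, 1, 2, 10, 8, 6, 9, 4, 5, 7]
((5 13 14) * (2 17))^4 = ((2 17)(5 13 14))^4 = (17)(5 13 14)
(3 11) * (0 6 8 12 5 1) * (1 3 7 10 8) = (0 6 1)(3 11 7 10 8 12 5) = [6, 0, 2, 11, 4, 3, 1, 10, 12, 9, 8, 7, 5]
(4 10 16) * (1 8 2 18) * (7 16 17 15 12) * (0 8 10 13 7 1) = (0 8 2 18)(1 10 17 15 12)(4 13 7 16) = [8, 10, 18, 3, 13, 5, 6, 16, 2, 9, 17, 11, 1, 7, 14, 12, 4, 15, 0]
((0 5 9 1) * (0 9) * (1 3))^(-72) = ((0 5)(1 9 3))^(-72) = (9)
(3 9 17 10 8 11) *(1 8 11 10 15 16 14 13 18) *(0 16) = (0 16 14 13 18 1 8 10 11 3 9 17 15) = [16, 8, 2, 9, 4, 5, 6, 7, 10, 17, 11, 3, 12, 18, 13, 0, 14, 15, 1]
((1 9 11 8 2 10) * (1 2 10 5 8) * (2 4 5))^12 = ((1 9 11)(4 5 8 10))^12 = (11)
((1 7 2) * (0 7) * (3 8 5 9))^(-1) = ((0 7 2 1)(3 8 5 9))^(-1) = (0 1 2 7)(3 9 5 8)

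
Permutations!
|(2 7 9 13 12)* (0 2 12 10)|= |(0 2 7 9 13 10)|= 6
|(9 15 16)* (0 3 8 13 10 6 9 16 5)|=9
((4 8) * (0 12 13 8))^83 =((0 12 13 8 4))^83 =(0 8 12 4 13)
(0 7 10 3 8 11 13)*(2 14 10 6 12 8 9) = [7, 1, 14, 9, 4, 5, 12, 6, 11, 2, 3, 13, 8, 0, 10] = (0 7 6 12 8 11 13)(2 14 10 3 9)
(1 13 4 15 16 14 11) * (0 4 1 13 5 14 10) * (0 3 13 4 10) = (0 10 3 13 1 5 14 11 4 15 16) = [10, 5, 2, 13, 15, 14, 6, 7, 8, 9, 3, 4, 12, 1, 11, 16, 0]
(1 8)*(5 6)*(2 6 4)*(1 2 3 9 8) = (2 6 5 4 3 9 8) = [0, 1, 6, 9, 3, 4, 5, 7, 2, 8]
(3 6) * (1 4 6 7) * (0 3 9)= (0 3 7 1 4 6 9)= [3, 4, 2, 7, 6, 5, 9, 1, 8, 0]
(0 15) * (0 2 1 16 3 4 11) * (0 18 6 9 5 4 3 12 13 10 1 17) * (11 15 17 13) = (0 17)(1 16 12 11 18 6 9 5 4 15 2 13 10) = [17, 16, 13, 3, 15, 4, 9, 7, 8, 5, 1, 18, 11, 10, 14, 2, 12, 0, 6]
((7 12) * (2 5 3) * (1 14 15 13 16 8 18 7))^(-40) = (1 8 14 18 15 7 13 12 16)(2 3 5)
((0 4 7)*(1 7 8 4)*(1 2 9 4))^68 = ((0 2 9 4 8 1 7))^68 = (0 1 4 2 7 8 9)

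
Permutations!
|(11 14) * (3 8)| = 2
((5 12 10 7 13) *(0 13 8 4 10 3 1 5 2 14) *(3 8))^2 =(0 2)(1 12 4 7)(3 5 8 10)(13 14)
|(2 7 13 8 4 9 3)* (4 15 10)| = 9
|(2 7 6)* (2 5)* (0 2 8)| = 6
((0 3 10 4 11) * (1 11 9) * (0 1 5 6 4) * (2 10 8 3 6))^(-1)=(0 10 2 5 9 4 6)(1 11)(3 8)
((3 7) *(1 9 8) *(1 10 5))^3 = ((1 9 8 10 5)(3 7))^3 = (1 10 9 5 8)(3 7)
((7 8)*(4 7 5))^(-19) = ((4 7 8 5))^(-19) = (4 7 8 5)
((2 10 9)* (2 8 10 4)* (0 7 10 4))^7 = (10)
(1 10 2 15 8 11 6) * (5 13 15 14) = (1 10 2 14 5 13 15 8 11 6) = [0, 10, 14, 3, 4, 13, 1, 7, 11, 9, 2, 6, 12, 15, 5, 8]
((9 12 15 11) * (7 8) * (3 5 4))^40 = (15)(3 5 4)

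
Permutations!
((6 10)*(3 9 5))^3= ((3 9 5)(6 10))^3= (6 10)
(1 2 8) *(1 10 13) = (1 2 8 10 13) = [0, 2, 8, 3, 4, 5, 6, 7, 10, 9, 13, 11, 12, 1]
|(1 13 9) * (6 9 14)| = |(1 13 14 6 9)| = 5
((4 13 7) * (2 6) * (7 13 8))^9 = ((13)(2 6)(4 8 7))^9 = (13)(2 6)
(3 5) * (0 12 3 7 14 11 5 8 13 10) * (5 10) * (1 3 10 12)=[1, 3, 2, 8, 4, 7, 6, 14, 13, 9, 0, 12, 10, 5, 11]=(0 1 3 8 13 5 7 14 11 12 10)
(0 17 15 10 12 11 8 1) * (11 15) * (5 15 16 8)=(0 17 11 5 15 10 12 16 8 1)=[17, 0, 2, 3, 4, 15, 6, 7, 1, 9, 12, 5, 16, 13, 14, 10, 8, 11]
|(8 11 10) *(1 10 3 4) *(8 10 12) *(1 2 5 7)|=|(1 12 8 11 3 4 2 5 7)|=9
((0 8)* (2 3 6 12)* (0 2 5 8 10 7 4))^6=((0 10 7 4)(2 3 6 12 5 8))^6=(12)(0 7)(4 10)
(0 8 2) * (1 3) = [8, 3, 0, 1, 4, 5, 6, 7, 2] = (0 8 2)(1 3)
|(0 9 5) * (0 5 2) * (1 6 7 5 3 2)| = 8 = |(0 9 1 6 7 5 3 2)|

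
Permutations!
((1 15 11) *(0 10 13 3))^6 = ((0 10 13 3)(1 15 11))^6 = (15)(0 13)(3 10)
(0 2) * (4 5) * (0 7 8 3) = [2, 1, 7, 0, 5, 4, 6, 8, 3] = (0 2 7 8 3)(4 5)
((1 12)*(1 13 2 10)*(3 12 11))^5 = ((1 11 3 12 13 2 10))^5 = (1 2 12 11 10 13 3)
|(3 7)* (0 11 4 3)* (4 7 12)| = |(0 11 7)(3 12 4)| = 3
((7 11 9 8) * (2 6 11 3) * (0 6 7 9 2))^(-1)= ((0 6 11 2 7 3)(8 9))^(-1)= (0 3 7 2 11 6)(8 9)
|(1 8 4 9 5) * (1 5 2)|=5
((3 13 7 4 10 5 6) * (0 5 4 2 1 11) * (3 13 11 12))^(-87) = (0 13 1 11 6 2 3 5 7 12)(4 10) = ((0 5 6 13 7 2 1 12 3 11)(4 10))^(-87)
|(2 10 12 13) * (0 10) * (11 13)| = 6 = |(0 10 12 11 13 2)|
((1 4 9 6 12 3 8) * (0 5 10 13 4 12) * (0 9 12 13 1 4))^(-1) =(0 13 1 10 5)(3 12 4 8)(6 9)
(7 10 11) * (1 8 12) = [0, 8, 2, 3, 4, 5, 6, 10, 12, 9, 11, 7, 1] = (1 8 12)(7 10 11)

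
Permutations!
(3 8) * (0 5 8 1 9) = (0 5 8 3 1 9) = [5, 9, 2, 1, 4, 8, 6, 7, 3, 0]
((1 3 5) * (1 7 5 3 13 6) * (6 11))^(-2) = ((1 13 11 6)(5 7))^(-2) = (1 11)(6 13)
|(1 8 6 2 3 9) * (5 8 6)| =10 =|(1 6 2 3 9)(5 8)|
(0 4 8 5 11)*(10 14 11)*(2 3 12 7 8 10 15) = (0 4 10 14 11)(2 3 12 7 8 5 15) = [4, 1, 3, 12, 10, 15, 6, 8, 5, 9, 14, 0, 7, 13, 11, 2]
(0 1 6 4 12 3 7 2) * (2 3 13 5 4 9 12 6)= (0 1 2)(3 7)(4 6 9 12 13 5)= [1, 2, 0, 7, 6, 4, 9, 3, 8, 12, 10, 11, 13, 5]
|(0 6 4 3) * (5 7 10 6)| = |(0 5 7 10 6 4 3)| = 7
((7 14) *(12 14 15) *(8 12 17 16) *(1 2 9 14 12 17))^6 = (17)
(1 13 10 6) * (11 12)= (1 13 10 6)(11 12)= [0, 13, 2, 3, 4, 5, 1, 7, 8, 9, 6, 12, 11, 10]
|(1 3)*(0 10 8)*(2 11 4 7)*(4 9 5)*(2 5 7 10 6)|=10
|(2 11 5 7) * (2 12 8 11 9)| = 10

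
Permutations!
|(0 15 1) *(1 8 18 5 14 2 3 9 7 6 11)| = 13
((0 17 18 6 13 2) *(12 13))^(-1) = ((0 17 18 6 12 13 2))^(-1) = (0 2 13 12 6 18 17)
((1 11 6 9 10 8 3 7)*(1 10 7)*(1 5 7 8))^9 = (11)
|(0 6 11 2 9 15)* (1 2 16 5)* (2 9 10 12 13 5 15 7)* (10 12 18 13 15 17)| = 15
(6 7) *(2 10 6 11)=(2 10 6 7 11)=[0, 1, 10, 3, 4, 5, 7, 11, 8, 9, 6, 2]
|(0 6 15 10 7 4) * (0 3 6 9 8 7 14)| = 10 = |(0 9 8 7 4 3 6 15 10 14)|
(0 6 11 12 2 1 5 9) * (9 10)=[6, 5, 1, 3, 4, 10, 11, 7, 8, 0, 9, 12, 2]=(0 6 11 12 2 1 5 10 9)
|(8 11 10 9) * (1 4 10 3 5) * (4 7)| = 9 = |(1 7 4 10 9 8 11 3 5)|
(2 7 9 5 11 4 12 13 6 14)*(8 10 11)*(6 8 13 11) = (2 7 9 5 13 8 10 6 14)(4 12 11) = [0, 1, 7, 3, 12, 13, 14, 9, 10, 5, 6, 4, 11, 8, 2]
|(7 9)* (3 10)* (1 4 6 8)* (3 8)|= |(1 4 6 3 10 8)(7 9)|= 6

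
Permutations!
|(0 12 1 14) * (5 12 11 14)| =|(0 11 14)(1 5 12)| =3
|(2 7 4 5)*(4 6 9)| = |(2 7 6 9 4 5)| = 6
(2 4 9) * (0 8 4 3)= [8, 1, 3, 0, 9, 5, 6, 7, 4, 2]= (0 8 4 9 2 3)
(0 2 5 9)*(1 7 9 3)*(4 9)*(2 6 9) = [6, 7, 5, 1, 2, 3, 9, 4, 8, 0] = (0 6 9)(1 7 4 2 5 3)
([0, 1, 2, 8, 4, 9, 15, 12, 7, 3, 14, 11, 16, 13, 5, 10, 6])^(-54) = (3 8 7 12 16 6 15 10 14 5 9)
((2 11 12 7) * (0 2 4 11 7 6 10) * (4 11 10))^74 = ((0 2 7 11 12 6 4 10))^74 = (0 7 12 4)(2 11 6 10)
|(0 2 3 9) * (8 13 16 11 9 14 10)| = 10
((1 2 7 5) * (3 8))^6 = ((1 2 7 5)(3 8))^6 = (8)(1 7)(2 5)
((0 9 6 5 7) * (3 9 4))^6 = ((0 4 3 9 6 5 7))^6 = (0 7 5 6 9 3 4)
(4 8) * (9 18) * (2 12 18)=(2 12 18 9)(4 8)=[0, 1, 12, 3, 8, 5, 6, 7, 4, 2, 10, 11, 18, 13, 14, 15, 16, 17, 9]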